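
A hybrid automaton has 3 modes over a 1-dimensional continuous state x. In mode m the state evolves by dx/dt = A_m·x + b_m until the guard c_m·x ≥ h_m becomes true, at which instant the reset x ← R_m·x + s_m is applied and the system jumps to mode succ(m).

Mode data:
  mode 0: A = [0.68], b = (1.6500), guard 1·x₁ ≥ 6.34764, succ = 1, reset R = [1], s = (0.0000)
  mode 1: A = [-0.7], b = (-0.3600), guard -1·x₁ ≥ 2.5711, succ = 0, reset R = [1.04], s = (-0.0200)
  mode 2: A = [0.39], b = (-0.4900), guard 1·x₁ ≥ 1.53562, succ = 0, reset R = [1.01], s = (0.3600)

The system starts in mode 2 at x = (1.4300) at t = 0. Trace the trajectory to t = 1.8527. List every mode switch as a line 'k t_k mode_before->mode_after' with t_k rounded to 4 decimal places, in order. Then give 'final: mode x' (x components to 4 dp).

1 1.2186 2->0
final: 0 4.2491

Mode 2: guard c·x = 1.5356 hit at Δt = 1.2186 (t = 1.2186), x⁻ = (1.5356) → reset → x⁺ = (1.9110), jump to mode 0
Mode 0: flow for 0.6341 to horizon, guard not reached → x = (4.2491)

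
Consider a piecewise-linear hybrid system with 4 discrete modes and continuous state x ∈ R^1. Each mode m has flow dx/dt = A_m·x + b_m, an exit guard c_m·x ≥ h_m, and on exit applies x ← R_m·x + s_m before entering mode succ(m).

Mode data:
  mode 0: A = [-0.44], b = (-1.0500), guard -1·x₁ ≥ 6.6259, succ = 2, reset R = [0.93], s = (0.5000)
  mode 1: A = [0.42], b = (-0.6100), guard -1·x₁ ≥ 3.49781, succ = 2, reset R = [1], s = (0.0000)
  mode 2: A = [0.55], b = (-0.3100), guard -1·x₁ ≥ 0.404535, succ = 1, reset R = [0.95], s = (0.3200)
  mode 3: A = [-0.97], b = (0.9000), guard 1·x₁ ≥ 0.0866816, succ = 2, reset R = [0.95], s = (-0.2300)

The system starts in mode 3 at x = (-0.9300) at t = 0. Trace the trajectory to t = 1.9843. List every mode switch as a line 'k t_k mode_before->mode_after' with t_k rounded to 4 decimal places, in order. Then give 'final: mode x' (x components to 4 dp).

Mode 3: guard c·x = 0.0867 hit at Δt = 0.8169 (t = 0.8169), x⁻ = (0.0867) → reset → x⁺ = (-0.1477), jump to mode 2
Mode 2: guard c·x = 0.4045 hit at Δt = 0.5606 (t = 1.3775), x⁻ = (-0.4045) → reset → x⁺ = (-0.0643), jump to mode 1
Mode 1: flow for 0.6068 to horizon, guard not reached → x = (-0.5046)

1 0.8169 3->2
2 1.3775 2->1
final: 1 -0.5046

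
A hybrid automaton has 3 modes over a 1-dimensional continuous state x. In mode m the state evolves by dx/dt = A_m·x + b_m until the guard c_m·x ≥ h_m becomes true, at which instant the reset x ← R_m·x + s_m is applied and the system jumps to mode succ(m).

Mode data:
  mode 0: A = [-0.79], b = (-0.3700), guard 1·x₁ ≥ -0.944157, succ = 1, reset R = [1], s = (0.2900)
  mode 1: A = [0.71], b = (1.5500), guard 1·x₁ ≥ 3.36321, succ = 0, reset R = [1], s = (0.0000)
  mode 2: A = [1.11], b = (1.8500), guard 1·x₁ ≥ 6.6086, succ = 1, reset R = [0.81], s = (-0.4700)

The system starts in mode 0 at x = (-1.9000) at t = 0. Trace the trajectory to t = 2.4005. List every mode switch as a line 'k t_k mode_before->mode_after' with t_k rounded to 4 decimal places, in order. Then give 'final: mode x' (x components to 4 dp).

1 1.3944 0->1
final: 1 0.9403

Mode 0: guard c·x = -0.9442 hit at Δt = 1.3944 (t = 1.3944), x⁻ = (-0.9442) → reset → x⁺ = (-0.6542), jump to mode 1
Mode 1: flow for 1.0061 to horizon, guard not reached → x = (0.9403)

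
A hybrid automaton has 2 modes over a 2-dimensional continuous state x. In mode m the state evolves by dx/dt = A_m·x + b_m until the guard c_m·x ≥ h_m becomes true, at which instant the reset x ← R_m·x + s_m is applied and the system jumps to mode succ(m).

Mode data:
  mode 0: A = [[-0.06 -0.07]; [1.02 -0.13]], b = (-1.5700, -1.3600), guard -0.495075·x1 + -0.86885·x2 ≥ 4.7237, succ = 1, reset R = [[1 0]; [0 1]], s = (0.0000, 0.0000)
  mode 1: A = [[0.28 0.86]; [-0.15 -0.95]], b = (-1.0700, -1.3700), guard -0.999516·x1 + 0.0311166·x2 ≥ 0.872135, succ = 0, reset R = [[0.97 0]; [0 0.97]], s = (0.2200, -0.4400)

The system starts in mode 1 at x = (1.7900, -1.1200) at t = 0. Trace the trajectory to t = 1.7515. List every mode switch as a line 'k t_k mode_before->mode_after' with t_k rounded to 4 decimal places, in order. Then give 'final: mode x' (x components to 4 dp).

1 1.3177 1->0
final: 0 -1.2569 -2.6714

Mode 1: guard c·x = 0.8721 hit at Δt = 1.3177 (t = 1.3177), x⁻ = (-0.9155, -1.3799) → reset → x⁺ = (-0.6681, -1.7785), jump to mode 0
Mode 0: flow for 0.4338 to horizon, guard not reached → x = (-1.2569, -2.6714)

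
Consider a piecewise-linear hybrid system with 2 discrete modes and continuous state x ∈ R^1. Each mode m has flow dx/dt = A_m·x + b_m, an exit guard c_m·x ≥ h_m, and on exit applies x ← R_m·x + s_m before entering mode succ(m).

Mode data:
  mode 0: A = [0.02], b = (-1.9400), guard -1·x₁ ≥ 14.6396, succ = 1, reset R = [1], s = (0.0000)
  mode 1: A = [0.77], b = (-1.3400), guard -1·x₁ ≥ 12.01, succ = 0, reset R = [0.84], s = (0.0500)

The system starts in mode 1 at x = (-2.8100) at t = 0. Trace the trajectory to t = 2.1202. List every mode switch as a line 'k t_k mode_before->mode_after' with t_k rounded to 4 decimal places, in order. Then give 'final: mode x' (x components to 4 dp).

1 1.4362 1->0
final: 0 -11.5127

Mode 1: guard c·x = 12.0100 hit at Δt = 1.4362 (t = 1.4362), x⁻ = (-12.0100) → reset → x⁺ = (-10.0384), jump to mode 0
Mode 0: flow for 0.6840 to horizon, guard not reached → x = (-11.5127)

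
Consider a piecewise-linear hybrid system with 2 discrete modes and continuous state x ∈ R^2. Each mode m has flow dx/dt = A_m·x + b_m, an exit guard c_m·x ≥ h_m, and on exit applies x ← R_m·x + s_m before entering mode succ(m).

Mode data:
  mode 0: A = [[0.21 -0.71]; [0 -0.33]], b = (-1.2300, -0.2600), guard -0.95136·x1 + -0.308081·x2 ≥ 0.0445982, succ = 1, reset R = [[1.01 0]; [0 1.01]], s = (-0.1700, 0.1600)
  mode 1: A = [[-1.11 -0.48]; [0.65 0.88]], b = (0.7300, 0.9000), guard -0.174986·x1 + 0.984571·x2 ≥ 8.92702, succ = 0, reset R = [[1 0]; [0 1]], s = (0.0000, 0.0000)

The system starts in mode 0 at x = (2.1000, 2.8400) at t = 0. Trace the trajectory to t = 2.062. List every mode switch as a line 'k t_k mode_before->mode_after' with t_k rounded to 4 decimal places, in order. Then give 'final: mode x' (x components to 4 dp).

1 1.0087 0->1
final: 1 -0.9777 5.7547

Mode 0: guard c·x = 0.0446 hit at Δt = 1.0087 (t = 1.0087), x⁻ = (-0.6339, 1.8128) → reset → x⁺ = (-0.8103, 1.9909), jump to mode 1
Mode 1: flow for 1.0533 to horizon, guard not reached → x = (-0.9777, 5.7547)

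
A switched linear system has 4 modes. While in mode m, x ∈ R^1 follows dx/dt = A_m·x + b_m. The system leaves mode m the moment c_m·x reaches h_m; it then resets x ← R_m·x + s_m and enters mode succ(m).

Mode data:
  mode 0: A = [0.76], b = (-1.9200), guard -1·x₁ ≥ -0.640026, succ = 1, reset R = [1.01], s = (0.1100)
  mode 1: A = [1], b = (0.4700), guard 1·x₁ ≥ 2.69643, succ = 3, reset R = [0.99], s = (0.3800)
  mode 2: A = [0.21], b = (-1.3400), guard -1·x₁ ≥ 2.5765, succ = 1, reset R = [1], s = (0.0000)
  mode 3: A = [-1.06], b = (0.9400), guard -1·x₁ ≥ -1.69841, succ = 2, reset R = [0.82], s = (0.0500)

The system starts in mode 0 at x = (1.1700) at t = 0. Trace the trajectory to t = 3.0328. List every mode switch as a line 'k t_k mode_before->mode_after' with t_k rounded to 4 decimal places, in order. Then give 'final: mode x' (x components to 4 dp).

Mode 0: guard c·x = -0.6400 hit at Δt = 0.4340 (t = 0.4340), x⁻ = (0.6400) → reset → x⁺ = (0.7564), jump to mode 1
Mode 1: guard c·x = 2.6964 hit at Δt = 0.9485 (t = 1.3825), x⁻ = (2.6964) → reset → x⁺ = (3.0495), jump to mode 3
Mode 3: guard c·x = -1.6984 hit at Δt = 0.9246 (t = 2.3071), x⁻ = (1.6984) → reset → x⁺ = (1.4427), jump to mode 2
Mode 2: flow for 0.7257 to horizon, guard not reached → x = (0.6297)

1 0.4340 0->1
2 1.3825 1->3
3 2.3071 3->2
final: 2 0.6297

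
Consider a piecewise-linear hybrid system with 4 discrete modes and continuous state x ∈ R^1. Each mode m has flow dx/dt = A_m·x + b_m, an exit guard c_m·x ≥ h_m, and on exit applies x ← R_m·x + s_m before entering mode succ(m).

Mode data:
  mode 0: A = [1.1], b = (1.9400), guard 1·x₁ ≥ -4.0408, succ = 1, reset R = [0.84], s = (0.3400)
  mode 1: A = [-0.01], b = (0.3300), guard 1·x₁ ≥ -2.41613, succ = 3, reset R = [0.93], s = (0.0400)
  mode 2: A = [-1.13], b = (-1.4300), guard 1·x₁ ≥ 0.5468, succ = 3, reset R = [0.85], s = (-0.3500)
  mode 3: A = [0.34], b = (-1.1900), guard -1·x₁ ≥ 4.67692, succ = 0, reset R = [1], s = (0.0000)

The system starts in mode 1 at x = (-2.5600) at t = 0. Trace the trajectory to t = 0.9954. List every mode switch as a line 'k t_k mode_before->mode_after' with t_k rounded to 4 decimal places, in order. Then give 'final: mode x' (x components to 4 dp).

Mode 1: guard c·x = -2.4161 hit at Δt = 0.4054 (t = 0.4054), x⁻ = (-2.4161) → reset → x⁺ = (-2.2070), jump to mode 3
Mode 3: flow for 0.5900 to horizon, guard not reached → x = (-3.4747)

1 0.4054 1->3
final: 3 -3.4747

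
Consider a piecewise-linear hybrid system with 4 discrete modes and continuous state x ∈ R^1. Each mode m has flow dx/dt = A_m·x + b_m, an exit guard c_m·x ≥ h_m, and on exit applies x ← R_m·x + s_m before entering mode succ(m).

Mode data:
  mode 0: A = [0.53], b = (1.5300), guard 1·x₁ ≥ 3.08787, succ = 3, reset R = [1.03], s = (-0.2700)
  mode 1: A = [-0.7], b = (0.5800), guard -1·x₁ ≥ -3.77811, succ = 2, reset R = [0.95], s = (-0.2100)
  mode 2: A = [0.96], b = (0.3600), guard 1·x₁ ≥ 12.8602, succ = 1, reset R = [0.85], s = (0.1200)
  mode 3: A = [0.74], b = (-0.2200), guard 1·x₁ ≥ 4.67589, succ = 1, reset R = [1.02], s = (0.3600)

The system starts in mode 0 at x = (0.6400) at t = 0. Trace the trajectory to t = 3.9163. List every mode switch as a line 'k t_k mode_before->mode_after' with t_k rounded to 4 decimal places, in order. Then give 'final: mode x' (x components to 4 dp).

Mode 0: guard c·x = 3.0879 hit at Δt = 0.9946 (t = 0.9946), x⁻ = (3.0879) → reset → x⁺ = (2.9105), jump to mode 3
Mode 3: guard c·x = 4.6759 hit at Δt = 0.6975 (t = 1.6921), x⁻ = (4.6759) → reset → x⁺ = (5.1294), jump to mode 1
Mode 1: guard c·x = -3.7781 hit at Δt = 0.5388 (t = 2.2309), x⁻ = (3.7781) → reset → x⁺ = (3.3792), jump to mode 2
Mode 2: guard c·x = 12.8602 hit at Δt = 1.3125 (t = 3.5434), x⁻ = (12.8602) → reset → x⁺ = (11.0512), jump to mode 1
Mode 1: flow for 0.3729 to horizon, guard not reached → x = (8.7026)

1 0.9946 0->3
2 1.6921 3->1
3 2.2309 1->2
4 3.5434 2->1
final: 1 8.7026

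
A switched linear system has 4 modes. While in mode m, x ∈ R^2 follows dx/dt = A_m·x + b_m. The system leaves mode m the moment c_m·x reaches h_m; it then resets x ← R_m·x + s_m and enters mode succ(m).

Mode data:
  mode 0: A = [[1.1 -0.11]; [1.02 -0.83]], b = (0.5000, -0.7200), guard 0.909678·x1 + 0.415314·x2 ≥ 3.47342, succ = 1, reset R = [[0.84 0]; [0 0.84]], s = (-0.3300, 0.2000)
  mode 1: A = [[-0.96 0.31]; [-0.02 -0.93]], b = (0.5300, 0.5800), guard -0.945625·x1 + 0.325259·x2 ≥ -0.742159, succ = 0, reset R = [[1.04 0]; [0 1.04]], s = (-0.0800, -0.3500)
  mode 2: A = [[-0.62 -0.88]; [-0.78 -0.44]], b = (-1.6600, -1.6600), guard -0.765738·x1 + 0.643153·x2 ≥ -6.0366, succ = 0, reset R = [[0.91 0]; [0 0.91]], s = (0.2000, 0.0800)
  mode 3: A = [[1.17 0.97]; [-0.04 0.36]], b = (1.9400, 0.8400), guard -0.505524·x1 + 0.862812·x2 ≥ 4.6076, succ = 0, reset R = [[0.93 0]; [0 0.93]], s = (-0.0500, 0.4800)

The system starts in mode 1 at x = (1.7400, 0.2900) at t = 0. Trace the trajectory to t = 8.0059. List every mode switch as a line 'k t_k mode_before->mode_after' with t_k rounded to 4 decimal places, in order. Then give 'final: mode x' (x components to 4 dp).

1 1.4262 1->0
2 2.3695 0->1
3 4.4906 1->0
4 5.3985 0->1
5 7.5154 1->0
final: 0 1.9678 0.5381

Mode 1: guard c·x = -0.7422 hit at Δt = 1.4262 (t = 1.4262), x⁻ = (0.9625, 0.5165) → reset → x⁺ = (0.9210, 0.1871), jump to mode 0
Mode 0: guard c·x = 3.4734 hit at Δt = 0.9433 (t = 2.3695), x⁻ = (3.3561, 1.0124) → reset → x⁺ = (2.4891, 1.0504), jump to mode 1
Mode 1: guard c·x = -0.7422 hit at Δt = 2.1211 (t = 4.4906), x⁻ = (1.0113, 0.6584) → reset → x⁺ = (0.9718, 0.3348), jump to mode 0
Mode 0: guard c·x = 3.4734 hit at Δt = 0.9079 (t = 5.3985), x⁻ = (3.3295, 1.0706) → reset → x⁺ = (2.4668, 1.0993), jump to mode 1
Mode 1: guard c·x = -0.7422 hit at Δt = 2.1169 (t = 7.5154), x⁻ = (1.0137, 0.6655) → reset → x⁺ = (0.9743, 0.3421), jump to mode 0
Mode 0: flow for 0.4905 to horizon, guard not reached → x = (1.9678, 0.5381)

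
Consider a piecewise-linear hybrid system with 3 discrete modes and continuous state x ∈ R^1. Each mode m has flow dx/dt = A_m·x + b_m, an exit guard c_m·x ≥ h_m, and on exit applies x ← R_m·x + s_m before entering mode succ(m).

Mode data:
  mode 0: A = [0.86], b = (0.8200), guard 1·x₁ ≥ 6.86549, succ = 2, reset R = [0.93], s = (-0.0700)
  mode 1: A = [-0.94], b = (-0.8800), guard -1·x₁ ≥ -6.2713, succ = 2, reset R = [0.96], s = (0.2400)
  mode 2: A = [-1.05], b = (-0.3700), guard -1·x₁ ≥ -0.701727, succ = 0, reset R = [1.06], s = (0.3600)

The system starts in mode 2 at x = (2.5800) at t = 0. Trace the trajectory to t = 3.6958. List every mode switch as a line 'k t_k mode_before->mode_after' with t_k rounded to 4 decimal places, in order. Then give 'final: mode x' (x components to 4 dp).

1 0.9744 2->0
2 2.5269 0->2
final: 2 1.6016

Mode 2: guard c·x = -0.7017 hit at Δt = 0.9744 (t = 0.9744), x⁻ = (0.7017) → reset → x⁺ = (1.1038), jump to mode 0
Mode 0: guard c·x = 6.8655 hit at Δt = 1.5525 (t = 2.5269), x⁻ = (6.8655) → reset → x⁺ = (6.3149), jump to mode 2
Mode 2: flow for 1.1689 to horizon, guard not reached → x = (1.6016)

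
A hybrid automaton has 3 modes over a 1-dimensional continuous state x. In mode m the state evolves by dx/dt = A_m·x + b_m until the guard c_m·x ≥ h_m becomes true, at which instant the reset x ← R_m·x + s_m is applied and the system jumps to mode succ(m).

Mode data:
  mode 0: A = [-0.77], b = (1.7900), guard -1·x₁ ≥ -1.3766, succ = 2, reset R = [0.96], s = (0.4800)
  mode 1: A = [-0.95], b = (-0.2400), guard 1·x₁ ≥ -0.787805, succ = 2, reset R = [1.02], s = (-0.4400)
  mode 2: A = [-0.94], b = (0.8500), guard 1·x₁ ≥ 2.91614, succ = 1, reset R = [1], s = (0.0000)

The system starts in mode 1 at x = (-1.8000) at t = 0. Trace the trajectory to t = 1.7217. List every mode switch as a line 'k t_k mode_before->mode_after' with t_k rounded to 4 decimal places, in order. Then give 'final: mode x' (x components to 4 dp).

1 1.1176 1->2
final: 2 -0.3130

Mode 1: guard c·x = -0.7878 hit at Δt = 1.1176 (t = 1.1176), x⁻ = (-0.7878) → reset → x⁺ = (-1.2436), jump to mode 2
Mode 2: flow for 0.6041 to horizon, guard not reached → x = (-0.3130)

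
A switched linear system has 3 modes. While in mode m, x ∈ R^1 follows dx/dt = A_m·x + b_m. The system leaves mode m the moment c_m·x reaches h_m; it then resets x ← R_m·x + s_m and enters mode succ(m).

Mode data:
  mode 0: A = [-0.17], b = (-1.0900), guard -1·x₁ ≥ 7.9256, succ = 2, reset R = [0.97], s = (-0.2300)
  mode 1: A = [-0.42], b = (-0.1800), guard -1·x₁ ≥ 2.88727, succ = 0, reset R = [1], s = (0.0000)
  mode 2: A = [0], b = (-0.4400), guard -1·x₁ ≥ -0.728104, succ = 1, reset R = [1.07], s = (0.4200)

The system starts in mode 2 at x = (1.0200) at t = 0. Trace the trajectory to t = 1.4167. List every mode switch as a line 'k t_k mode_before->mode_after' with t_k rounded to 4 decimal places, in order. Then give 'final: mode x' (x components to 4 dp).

Mode 2: guard c·x = -0.7281 hit at Δt = 0.6634 (t = 0.6634), x⁻ = (0.7281) → reset → x⁺ = (1.1991), jump to mode 1
Mode 1: flow for 0.7533 to horizon, guard not reached → x = (0.7576)

1 0.6634 2->1
final: 1 0.7576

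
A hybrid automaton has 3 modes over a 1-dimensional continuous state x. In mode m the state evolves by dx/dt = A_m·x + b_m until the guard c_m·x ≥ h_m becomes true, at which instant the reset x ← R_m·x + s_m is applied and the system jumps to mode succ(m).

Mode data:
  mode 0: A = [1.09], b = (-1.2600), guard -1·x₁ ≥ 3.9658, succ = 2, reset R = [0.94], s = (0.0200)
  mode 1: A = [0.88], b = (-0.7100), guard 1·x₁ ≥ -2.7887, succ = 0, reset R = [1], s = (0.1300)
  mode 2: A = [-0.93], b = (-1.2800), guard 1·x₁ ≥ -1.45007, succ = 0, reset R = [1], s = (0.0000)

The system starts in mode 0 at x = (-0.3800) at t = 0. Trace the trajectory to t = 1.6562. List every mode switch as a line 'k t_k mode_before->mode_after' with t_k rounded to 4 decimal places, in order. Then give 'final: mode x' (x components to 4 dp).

1 1.1049 0->2
final: 2 -2.7726

Mode 0: guard c·x = 3.9658 hit at Δt = 1.1049 (t = 1.1049), x⁻ = (-3.9658) → reset → x⁺ = (-3.7079), jump to mode 2
Mode 2: flow for 0.5513 to horizon, guard not reached → x = (-2.7726)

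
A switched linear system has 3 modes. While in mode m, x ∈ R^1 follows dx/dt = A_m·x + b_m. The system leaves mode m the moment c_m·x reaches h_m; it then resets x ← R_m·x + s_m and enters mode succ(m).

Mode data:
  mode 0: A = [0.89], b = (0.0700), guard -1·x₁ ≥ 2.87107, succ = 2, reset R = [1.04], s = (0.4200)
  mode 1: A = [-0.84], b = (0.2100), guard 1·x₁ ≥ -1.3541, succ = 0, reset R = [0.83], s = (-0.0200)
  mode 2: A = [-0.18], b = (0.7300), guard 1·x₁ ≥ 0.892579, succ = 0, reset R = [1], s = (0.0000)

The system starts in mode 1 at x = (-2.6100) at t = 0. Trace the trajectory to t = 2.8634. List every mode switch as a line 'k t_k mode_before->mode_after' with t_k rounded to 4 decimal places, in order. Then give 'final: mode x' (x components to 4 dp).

Mode 1: guard c·x = -1.3541 hit at Δt = 0.6884 (t = 0.6884), x⁻ = (-1.3541) → reset → x⁺ = (-1.1439), jump to mode 0
Mode 0: guard c·x = 2.8711 hit at Δt = 1.0828 (t = 1.7712), x⁻ = (-2.8711) → reset → x⁺ = (-2.5659), jump to mode 2
Mode 2: flow for 1.0922 to horizon, guard not reached → x = (-1.3841)

1 0.6884 1->0
2 1.7712 0->2
final: 2 -1.3841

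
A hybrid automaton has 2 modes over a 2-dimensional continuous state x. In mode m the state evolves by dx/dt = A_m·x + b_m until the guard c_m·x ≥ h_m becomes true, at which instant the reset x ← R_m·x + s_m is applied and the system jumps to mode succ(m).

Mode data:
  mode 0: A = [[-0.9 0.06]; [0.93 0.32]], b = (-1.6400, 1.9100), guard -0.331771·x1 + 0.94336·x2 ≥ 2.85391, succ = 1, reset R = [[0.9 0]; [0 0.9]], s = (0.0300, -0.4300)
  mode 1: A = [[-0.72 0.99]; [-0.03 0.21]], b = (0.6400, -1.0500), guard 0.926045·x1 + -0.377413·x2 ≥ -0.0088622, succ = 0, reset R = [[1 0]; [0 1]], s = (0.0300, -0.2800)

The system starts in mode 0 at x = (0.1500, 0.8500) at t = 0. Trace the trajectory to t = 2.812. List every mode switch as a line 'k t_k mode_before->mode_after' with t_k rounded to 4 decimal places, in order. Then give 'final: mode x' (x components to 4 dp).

Mode 0: guard c·x = 2.8539 hit at Δt = 0.8972 (t = 0.8972), x⁻ = (-0.8712, 2.7189) → reset → x⁺ = (-0.7541, 2.0170), jump to mode 1
Mode 1: guard c·x = -0.0089 hit at Δt = 0.5779 (t = 1.4751), x⁻ = (0.6556, 1.6320) → reset → x⁺ = (0.6856, 1.3520), jump to mode 0
Mode 0: guard c·x = 2.8539 hit at Δt = 0.5736 (t = 2.0487), x⁻ = (-0.2658, 2.9318) → reset → x⁺ = (-0.2092, 2.2086), jump to mode 1
Mode 1: guard c·x = -0.0089 hit at Δt = 0.4033 (t = 2.4520), x⁻ = (0.7884, 1.9579) → reset → x⁺ = (0.8184, 1.6779), jump to mode 0
Mode 0: flow for 0.3600 to horizon, guard not reached → x = (0.1294, 2.7747)

1 0.8972 0->1
2 1.4751 1->0
3 2.0487 0->1
4 2.4520 1->0
final: 0 0.1294 2.7747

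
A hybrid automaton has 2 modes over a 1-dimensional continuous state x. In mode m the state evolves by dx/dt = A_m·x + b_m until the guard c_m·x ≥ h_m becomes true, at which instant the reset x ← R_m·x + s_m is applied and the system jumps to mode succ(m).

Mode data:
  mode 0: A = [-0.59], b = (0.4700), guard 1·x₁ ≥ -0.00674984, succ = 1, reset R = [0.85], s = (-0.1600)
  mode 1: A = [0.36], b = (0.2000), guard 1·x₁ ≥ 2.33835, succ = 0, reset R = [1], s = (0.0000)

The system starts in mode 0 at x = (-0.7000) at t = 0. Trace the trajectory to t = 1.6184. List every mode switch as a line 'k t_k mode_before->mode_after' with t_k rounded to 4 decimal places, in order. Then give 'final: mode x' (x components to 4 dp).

Mode 0: guard c·x = -0.0067 hit at Δt = 1.0545 (t = 1.0545), x⁻ = (-0.0067) → reset → x⁺ = (-0.1657), jump to mode 1
Mode 1: flow for 0.5639 to horizon, guard not reached → x = (-0.0780)

1 1.0545 0->1
final: 1 -0.0780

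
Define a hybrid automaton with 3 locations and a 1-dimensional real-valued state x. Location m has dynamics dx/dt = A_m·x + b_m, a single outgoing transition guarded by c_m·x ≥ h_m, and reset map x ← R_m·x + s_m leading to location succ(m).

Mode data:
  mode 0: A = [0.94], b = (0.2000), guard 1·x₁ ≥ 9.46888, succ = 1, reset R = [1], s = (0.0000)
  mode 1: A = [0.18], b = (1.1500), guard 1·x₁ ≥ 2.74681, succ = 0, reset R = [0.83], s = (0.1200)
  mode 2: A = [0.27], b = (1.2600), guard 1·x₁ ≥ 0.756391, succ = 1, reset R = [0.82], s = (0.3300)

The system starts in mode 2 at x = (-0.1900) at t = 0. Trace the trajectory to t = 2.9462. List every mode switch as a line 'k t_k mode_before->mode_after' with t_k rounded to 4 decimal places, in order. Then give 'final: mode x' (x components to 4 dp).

1 0.7103 2->1
2 1.9268 1->0
final: 0 6.5986

Mode 2: guard c·x = 0.7564 hit at Δt = 0.7103 (t = 0.7103), x⁻ = (0.7564) → reset → x⁺ = (0.9502), jump to mode 1
Mode 1: guard c·x = 2.7468 hit at Δt = 1.2165 (t = 1.9268), x⁻ = (2.7468) → reset → x⁺ = (2.3999), jump to mode 0
Mode 0: flow for 1.0194 to horizon, guard not reached → x = (6.5986)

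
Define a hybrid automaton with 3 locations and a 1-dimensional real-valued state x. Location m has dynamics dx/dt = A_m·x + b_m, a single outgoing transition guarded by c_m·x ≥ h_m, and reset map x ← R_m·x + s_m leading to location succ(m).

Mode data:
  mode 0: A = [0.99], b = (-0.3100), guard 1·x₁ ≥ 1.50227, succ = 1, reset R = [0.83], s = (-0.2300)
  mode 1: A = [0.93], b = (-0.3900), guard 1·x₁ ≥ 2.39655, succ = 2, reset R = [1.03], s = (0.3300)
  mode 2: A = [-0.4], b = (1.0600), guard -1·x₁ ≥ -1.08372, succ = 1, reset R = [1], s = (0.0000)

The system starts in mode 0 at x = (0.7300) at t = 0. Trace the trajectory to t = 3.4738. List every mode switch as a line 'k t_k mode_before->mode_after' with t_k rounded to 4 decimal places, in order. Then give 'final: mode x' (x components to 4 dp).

Mode 0: guard c·x = 1.5023 hit at Δt = 1.0588 (t = 1.0588), x⁻ = (1.5023) → reset → x⁺ = (1.0169), jump to mode 1
Mode 1: guard c·x = 2.3965 hit at Δt = 1.2867 (t = 2.3455), x⁻ = (2.3966) → reset → x⁺ = (2.7984), jump to mode 2
Mode 2: flow for 1.1283 to horizon, guard not reached → x = (2.7445)

1 1.0588 0->1
2 2.3455 1->2
final: 2 2.7445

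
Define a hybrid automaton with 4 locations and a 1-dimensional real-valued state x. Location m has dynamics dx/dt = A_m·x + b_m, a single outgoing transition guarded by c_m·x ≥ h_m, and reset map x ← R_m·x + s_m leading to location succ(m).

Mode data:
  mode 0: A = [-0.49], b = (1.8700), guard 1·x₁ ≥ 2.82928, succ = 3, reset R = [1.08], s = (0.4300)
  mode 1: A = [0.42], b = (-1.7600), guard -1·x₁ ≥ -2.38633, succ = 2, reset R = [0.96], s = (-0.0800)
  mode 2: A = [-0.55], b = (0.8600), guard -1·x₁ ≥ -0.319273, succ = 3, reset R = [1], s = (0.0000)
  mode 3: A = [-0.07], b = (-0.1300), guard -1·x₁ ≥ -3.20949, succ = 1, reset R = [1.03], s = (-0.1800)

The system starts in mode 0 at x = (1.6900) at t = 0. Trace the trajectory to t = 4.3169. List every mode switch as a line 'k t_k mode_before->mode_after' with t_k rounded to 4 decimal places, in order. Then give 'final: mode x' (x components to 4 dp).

Mode 0: guard c·x = 2.8293 hit at Δt = 1.5662 (t = 1.5662), x⁻ = (2.8293) → reset → x⁺ = (3.4856), jump to mode 3
Mode 3: guard c·x = -3.2095 hit at Δt = 0.7581 (t = 2.3243), x⁻ = (3.2095) → reset → x⁺ = (3.1258), jump to mode 1
Mode 1: guard c·x = -2.3863 hit at Δt = 1.2557 (t = 3.5800), x⁻ = (2.3863) → reset → x⁺ = (2.2109), jump to mode 2
Mode 2: flow for 0.7369 to horizon, guard not reached → x = (1.9952)

1 1.5662 0->3
2 2.3243 3->1
3 3.5800 1->2
final: 2 1.9952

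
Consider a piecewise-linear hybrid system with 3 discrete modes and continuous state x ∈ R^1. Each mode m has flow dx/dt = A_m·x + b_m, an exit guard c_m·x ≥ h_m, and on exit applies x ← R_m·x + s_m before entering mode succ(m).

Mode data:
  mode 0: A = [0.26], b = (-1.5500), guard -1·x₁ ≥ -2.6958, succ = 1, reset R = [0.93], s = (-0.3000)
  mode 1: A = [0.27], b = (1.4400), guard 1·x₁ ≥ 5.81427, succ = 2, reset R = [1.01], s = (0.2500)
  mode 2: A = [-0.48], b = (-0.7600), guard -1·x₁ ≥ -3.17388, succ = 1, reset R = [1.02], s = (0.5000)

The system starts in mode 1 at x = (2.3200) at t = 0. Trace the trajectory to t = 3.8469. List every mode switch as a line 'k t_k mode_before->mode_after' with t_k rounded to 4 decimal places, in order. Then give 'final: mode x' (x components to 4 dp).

1 1.3929 1->2
2 2.3977 2->1
3 3.1613 1->2
final: 2 3.9616

Mode 1: guard c·x = 5.8143 hit at Δt = 1.3929 (t = 1.3929), x⁻ = (5.8143) → reset → x⁺ = (6.1224), jump to mode 2
Mode 2: guard c·x = -3.1739 hit at Δt = 1.0048 (t = 2.3977), x⁻ = (3.1739) → reset → x⁺ = (3.7374), jump to mode 1
Mode 1: guard c·x = 5.8143 hit at Δt = 0.7636 (t = 3.1613), x⁻ = (5.8143) → reset → x⁺ = (6.1224), jump to mode 2
Mode 2: flow for 0.6856 to horizon, guard not reached → x = (3.9616)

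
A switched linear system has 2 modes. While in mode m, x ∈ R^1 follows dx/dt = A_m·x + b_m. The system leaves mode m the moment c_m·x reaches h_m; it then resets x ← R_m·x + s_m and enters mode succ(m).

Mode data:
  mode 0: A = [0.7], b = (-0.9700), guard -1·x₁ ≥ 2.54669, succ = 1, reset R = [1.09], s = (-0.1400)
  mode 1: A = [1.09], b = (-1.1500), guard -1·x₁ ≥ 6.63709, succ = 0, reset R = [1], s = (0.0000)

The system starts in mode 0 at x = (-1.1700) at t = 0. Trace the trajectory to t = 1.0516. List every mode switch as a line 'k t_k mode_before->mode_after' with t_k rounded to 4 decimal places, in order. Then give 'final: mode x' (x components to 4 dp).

Mode 0: guard c·x = 2.5467 hit at Δt = 0.6156 (t = 0.6156), x⁻ = (-2.5467) → reset → x⁺ = (-2.9159), jump to mode 1
Mode 1: flow for 0.4360 to horizon, guard not reached → x = (-5.3318)

1 0.6156 0->1
final: 1 -5.3318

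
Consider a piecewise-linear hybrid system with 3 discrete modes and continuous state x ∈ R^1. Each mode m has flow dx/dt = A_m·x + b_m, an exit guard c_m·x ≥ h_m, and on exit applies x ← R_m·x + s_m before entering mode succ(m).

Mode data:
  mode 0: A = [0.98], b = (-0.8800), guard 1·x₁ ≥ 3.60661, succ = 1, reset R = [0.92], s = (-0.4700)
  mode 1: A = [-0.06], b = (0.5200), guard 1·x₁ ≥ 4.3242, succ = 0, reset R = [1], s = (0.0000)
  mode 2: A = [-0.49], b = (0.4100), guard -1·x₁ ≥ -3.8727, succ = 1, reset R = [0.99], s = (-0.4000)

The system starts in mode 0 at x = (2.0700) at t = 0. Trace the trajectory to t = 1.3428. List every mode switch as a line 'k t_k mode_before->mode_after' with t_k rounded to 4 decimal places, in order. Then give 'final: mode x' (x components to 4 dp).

1 0.8548 0->1
final: 1 3.0160

Mode 0: guard c·x = 3.6066 hit at Δt = 0.8548 (t = 0.8548), x⁻ = (3.6066) → reset → x⁺ = (2.8481), jump to mode 1
Mode 1: flow for 0.4880 to horizon, guard not reached → x = (3.0160)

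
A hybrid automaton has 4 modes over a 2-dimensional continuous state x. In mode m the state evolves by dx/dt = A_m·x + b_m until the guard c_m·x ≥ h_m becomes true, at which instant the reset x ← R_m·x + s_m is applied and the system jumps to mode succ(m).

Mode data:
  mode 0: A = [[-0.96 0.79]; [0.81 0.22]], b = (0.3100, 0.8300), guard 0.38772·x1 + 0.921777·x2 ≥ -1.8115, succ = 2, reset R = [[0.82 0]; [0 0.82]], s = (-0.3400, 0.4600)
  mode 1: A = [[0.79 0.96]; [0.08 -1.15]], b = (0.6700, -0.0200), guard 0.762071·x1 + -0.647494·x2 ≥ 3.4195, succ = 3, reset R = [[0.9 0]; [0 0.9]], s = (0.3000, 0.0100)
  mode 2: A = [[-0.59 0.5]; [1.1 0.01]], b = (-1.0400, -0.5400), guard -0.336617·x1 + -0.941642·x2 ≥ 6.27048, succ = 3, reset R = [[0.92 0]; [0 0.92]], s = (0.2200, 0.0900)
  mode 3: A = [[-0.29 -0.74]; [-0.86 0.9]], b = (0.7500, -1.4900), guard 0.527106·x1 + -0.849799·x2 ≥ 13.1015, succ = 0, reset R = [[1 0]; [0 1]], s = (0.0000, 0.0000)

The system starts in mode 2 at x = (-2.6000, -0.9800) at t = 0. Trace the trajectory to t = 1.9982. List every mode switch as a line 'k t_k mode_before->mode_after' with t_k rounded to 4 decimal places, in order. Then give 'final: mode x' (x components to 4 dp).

Mode 2: guard c·x = 6.2705 hit at Δt = 1.1583 (t = 1.1583), x⁻ = (-3.5778, -5.3801) → reset → x⁺ = (-3.0716, -4.8597), jump to mode 3
Mode 3: flow for 0.8399 to horizon, guard not reached → x = (2.2601, -11.1977)

1 1.1583 2->3
final: 3 2.2601 -11.1977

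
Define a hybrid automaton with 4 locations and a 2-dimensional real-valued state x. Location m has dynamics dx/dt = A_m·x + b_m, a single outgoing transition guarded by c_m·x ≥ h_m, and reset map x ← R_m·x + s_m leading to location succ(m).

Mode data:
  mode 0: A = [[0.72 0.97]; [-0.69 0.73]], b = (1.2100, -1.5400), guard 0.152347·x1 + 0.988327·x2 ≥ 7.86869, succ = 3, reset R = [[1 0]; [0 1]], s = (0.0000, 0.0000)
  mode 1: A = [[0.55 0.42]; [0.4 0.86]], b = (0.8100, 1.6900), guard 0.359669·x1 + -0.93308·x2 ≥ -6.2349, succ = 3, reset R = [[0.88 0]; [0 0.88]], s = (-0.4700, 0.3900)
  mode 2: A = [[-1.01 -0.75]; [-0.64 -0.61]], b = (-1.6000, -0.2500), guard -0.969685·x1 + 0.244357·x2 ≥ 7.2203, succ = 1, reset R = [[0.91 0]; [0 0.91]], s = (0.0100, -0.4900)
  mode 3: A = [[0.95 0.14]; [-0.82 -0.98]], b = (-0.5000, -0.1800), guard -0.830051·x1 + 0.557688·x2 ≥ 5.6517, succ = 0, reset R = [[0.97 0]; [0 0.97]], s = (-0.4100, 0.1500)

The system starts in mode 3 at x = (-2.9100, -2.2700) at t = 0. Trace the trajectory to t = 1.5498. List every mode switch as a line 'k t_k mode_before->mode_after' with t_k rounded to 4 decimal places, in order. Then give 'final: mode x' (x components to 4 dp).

1 0.7064 3->0
final: 0 -7.5818 5.6187

Mode 3: guard c·x = 5.6517 hit at Δt = 0.7064 (t = 0.7064), x⁻ = (-6.3280, 0.7156) → reset → x⁺ = (-6.5482, 0.8442), jump to mode 0
Mode 0: flow for 0.8434 to horizon, guard not reached → x = (-7.5818, 5.6187)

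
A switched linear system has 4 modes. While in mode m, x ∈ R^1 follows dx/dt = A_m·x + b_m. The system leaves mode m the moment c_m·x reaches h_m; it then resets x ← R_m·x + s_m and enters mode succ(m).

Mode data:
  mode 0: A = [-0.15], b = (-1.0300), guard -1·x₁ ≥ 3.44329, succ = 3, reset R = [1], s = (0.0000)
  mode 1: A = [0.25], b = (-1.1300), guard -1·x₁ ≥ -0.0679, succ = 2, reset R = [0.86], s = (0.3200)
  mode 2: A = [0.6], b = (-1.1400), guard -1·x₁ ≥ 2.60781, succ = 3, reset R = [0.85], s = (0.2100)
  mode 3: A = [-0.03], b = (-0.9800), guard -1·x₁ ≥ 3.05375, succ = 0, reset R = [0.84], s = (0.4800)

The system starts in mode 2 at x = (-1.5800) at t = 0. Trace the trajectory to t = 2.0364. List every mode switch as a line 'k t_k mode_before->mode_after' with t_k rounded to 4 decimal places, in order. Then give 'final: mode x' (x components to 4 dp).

1 0.4313 2->3
2 1.5896 3->0
final: 0 -2.3951

Mode 2: guard c·x = 2.6078 hit at Δt = 0.4313 (t = 0.4313), x⁻ = (-2.6078) → reset → x⁺ = (-2.0066), jump to mode 3
Mode 3: guard c·x = 3.0537 hit at Δt = 1.1583 (t = 1.5896), x⁻ = (-3.0537) → reset → x⁺ = (-2.0852), jump to mode 0
Mode 0: flow for 0.4468 to horizon, guard not reached → x = (-2.3951)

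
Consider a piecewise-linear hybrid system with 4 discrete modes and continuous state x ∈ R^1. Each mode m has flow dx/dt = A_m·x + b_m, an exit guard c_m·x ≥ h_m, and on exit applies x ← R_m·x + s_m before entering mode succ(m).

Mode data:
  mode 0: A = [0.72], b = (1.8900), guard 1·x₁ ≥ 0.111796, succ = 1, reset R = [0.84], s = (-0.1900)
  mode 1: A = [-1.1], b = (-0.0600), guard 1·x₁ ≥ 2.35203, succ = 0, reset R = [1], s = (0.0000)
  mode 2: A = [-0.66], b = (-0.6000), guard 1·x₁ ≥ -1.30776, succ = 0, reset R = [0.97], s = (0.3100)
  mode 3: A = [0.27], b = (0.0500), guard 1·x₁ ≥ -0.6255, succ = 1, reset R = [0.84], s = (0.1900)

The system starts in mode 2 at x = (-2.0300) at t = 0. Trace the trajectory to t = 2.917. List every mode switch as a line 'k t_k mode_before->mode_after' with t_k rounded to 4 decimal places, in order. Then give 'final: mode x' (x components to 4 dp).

1 1.5663 2->0
2 2.2553 0->1
final: 1 -0.0746

Mode 2: guard c·x = -1.3078 hit at Δt = 1.5663 (t = 1.5663), x⁻ = (-1.3078) → reset → x⁺ = (-0.9585), jump to mode 0
Mode 0: guard c·x = 0.1118 hit at Δt = 0.6890 (t = 2.2553), x⁻ = (0.1118) → reset → x⁺ = (-0.0961), jump to mode 1
Mode 1: flow for 0.6617 to horizon, guard not reached → x = (-0.0746)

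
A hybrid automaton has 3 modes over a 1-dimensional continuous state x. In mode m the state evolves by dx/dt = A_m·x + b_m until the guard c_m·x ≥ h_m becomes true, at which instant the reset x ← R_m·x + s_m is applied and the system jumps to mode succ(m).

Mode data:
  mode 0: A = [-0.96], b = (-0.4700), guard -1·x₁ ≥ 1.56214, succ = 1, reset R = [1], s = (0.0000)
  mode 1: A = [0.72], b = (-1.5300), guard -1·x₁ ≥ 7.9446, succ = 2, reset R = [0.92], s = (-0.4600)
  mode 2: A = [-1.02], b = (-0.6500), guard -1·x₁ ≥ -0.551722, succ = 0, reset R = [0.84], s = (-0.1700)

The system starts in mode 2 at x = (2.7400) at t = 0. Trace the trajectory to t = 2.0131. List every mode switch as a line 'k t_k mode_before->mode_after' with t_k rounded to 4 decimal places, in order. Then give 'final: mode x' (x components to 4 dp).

Mode 2: guard c·x = -0.5517 hit at Δt = 1.0235 (t = 1.0235), x⁻ = (0.5517) → reset → x⁺ = (0.2934), jump to mode 0
Mode 0: flow for 0.9896 to horizon, guard not reached → x = (-0.1868)

1 1.0235 2->0
final: 0 -0.1868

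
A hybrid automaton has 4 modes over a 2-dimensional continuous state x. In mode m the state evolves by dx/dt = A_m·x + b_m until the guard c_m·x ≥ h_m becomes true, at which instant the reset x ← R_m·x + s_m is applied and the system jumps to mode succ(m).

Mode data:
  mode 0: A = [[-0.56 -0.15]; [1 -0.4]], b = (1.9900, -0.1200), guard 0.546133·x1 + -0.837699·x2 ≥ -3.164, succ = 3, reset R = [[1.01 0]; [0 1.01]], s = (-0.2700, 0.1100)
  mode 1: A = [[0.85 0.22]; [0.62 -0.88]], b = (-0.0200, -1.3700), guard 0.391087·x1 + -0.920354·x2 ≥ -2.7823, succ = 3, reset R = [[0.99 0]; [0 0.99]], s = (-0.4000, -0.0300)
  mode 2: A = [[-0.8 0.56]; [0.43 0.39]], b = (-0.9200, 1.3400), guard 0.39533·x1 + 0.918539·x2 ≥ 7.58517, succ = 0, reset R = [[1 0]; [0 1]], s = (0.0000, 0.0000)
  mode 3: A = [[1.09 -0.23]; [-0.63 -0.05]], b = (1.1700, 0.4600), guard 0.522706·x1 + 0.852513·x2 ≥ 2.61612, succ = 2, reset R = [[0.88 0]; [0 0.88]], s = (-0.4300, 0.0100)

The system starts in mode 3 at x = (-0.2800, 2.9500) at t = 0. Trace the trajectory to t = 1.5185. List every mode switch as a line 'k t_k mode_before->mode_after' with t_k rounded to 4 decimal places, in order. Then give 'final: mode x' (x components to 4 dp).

Mode 3: guard c·x = 2.6161 hit at Δt = 0.4981 (t = 0.4981), x⁻ = (-0.1728, 3.1747) → reset → x⁺ = (-0.5821, 2.8037), jump to mode 2
Mode 2: flow for 1.0204 to horizon, guard not reached → x = (0.8152, 5.8644)

1 0.4981 3->2
final: 2 0.8152 5.8644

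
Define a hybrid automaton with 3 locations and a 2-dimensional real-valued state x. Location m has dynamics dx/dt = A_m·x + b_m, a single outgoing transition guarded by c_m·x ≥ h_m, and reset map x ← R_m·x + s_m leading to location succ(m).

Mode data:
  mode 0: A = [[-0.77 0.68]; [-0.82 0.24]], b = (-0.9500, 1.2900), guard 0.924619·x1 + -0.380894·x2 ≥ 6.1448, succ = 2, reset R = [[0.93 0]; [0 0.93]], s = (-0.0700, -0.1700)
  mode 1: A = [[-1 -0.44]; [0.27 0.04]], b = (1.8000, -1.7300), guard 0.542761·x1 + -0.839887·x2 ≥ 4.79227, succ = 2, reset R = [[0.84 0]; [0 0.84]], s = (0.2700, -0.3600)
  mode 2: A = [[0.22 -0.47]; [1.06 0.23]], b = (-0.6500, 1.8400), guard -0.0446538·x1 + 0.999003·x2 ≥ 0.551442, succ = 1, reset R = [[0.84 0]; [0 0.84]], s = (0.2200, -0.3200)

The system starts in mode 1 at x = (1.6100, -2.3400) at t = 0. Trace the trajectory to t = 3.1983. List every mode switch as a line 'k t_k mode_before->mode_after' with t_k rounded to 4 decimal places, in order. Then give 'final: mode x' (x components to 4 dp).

1 1.2535 1->2
2 2.1637 2->1
final: 1 2.3299 -0.8126

Mode 1: guard c·x = 4.7923 hit at Δt = 1.2535 (t = 1.2535), x⁻ = (2.7856, -3.9057) → reset → x⁺ = (2.6099, -3.6408), jump to mode 2
Mode 2: guard c·x = 0.5514 hit at Δt = 0.9102 (t = 2.1637), x⁻ = (3.3282, 0.7008) → reset → x⁺ = (3.0157, 0.2686), jump to mode 1
Mode 1: flow for 1.0346 to horizon, guard not reached → x = (2.3299, -0.8126)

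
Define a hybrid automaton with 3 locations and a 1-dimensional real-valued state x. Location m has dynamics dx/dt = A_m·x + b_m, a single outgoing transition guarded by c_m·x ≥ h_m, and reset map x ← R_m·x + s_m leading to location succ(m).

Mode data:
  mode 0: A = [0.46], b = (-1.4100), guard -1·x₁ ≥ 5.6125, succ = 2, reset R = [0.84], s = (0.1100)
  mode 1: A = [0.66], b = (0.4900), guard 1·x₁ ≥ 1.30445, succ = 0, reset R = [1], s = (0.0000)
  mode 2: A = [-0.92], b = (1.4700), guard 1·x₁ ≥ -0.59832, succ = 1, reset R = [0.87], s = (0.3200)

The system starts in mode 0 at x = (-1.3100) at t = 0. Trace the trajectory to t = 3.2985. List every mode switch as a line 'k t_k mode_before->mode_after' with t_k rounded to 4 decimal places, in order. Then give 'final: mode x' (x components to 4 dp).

Mode 0: guard c·x = 5.6125 hit at Δt = 1.4887 (t = 1.4887), x⁻ = (-5.6125) → reset → x⁺ = (-4.6045), jump to mode 2
Mode 2: guard c·x = -0.5983 hit at Δt = 1.1285 (t = 2.6172), x⁻ = (-0.5983) → reset → x⁺ = (-0.2005), jump to mode 1
Mode 1: flow for 0.6813 to horizon, guard not reached → x = (0.1071)

1 1.4887 0->2
2 2.6172 2->1
final: 1 0.1071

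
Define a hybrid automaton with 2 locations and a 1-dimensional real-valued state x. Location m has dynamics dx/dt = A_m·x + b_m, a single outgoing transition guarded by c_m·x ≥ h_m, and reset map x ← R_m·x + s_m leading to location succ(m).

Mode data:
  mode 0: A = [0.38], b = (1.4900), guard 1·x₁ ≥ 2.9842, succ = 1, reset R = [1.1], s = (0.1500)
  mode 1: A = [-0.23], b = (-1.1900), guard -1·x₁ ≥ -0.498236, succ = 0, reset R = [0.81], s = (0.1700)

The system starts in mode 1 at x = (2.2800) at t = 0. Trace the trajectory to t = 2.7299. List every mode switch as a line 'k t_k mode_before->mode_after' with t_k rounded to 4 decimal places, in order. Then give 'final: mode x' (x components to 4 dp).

Mode 1: guard c·x = -0.4982 hit at Δt = 1.1877 (t = 1.1877), x⁻ = (0.4982) → reset → x⁺ = (0.5736), jump to mode 0
Mode 0: guard c·x = 2.9842 hit at Δt = 1.1300 (t = 2.3177), x⁻ = (2.9842) → reset → x⁺ = (3.4326), jump to mode 1
Mode 1: flow for 0.4122 to horizon, guard not reached → x = (2.6542)

1 1.1877 1->0
2 2.3177 0->1
final: 1 2.6542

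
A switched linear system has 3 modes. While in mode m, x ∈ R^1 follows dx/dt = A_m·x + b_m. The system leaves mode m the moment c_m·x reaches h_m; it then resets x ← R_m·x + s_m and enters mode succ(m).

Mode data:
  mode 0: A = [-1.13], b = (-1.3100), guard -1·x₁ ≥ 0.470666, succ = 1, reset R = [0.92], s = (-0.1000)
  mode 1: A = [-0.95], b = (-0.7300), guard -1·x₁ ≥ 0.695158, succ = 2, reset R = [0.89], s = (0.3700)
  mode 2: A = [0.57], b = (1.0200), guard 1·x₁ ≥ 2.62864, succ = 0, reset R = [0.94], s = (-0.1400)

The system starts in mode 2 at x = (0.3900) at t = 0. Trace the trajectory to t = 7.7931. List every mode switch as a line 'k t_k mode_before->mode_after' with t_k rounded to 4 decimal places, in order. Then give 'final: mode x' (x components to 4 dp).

1 1.2397 2->0
2 2.6760 0->1
3 3.9047 1->2
4 5.7528 2->0
5 7.1891 0->1
final: 1 -0.6358

Mode 2: guard c·x = 2.6286 hit at Δt = 1.2397 (t = 1.2397), x⁻ = (2.6286) → reset → x⁺ = (2.3309), jump to mode 0
Mode 0: guard c·x = 0.4707 hit at Δt = 1.4363 (t = 2.6760), x⁻ = (-0.4707) → reset → x⁺ = (-0.5330), jump to mode 1
Mode 1: guard c·x = 0.6952 hit at Δt = 1.2287 (t = 3.9047), x⁻ = (-0.6952) → reset → x⁺ = (-0.2487), jump to mode 2
Mode 2: guard c·x = 2.6286 hit at Δt = 1.8481 (t = 5.7528), x⁻ = (2.6286) → reset → x⁺ = (2.3309), jump to mode 0
Mode 0: guard c·x = 0.4707 hit at Δt = 1.4363 (t = 7.1891), x⁻ = (-0.4707) → reset → x⁺ = (-0.5330), jump to mode 1
Mode 1: flow for 0.6040 to horizon, guard not reached → x = (-0.6358)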